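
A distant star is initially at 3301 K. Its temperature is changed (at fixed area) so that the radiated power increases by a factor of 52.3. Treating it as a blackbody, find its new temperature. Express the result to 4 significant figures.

P ∝ T⁴, so T₂/T₁ = (P₂/P₁)^(1/4) = (52.3)^(1/4) = 2.68921.
T₂ = 3301 × 2.68921 = 8877 K.

T₂ ≈ 8877 K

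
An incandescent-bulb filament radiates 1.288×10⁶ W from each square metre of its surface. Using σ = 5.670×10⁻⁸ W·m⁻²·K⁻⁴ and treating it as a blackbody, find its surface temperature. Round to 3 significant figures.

T ≈ 2.18×10³ K

I = σT⁴, so T = (I/σ)^(1/4) = (1.288×10⁶/(5.670×10⁻⁸))^(1/4) = 2.18×10³ K.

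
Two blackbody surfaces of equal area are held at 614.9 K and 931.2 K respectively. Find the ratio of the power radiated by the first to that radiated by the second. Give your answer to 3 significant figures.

P₁/P₂ ≈ 0.190

With equal areas, P₁/P₂ = (T₁/T₂)⁴ = (614.9/931.2)⁴ = 0.190.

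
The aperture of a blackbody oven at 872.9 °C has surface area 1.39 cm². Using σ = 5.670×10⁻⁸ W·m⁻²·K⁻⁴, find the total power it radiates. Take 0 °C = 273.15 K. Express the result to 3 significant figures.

T = 872.9 °C + 273.15 = 1146.05 K.
Area A = 1.39 cm² = 1.39×10⁻⁴ m².
P = σAT⁴ = 5.670×10⁻⁸ × 1.39×10⁻⁴ × (1146.05)⁴ = 13.6 W.

P ≈ 13.6 W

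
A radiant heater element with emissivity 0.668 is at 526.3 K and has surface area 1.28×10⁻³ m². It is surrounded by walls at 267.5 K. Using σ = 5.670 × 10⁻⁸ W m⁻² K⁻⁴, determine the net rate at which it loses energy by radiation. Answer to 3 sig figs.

Area A = 1.28×10⁻³ m².
Net radiated power P_net = εσA(T⁴ − T₀⁴) = 0.668×5.670×10⁻⁸×1.28×10⁻³×(526.3⁴ − 267.5⁴).
T⁴ − T₀⁴ = 7.67244×10¹⁰ − 5.12030×10⁹ = 7.16041×10¹⁰ K⁴, so P_net = 3.47 W.

Net loss ≈ 3.47 W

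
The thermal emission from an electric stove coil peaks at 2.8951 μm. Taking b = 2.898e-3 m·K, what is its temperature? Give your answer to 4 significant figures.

T ≈ 1001 K

Wien's law gives T = b/λ_max = (2.898×10⁻³ m·K)/(2.8951×10⁻⁶ m) = 1001 K.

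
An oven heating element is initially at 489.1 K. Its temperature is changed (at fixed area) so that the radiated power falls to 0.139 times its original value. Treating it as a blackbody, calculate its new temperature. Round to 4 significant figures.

P ∝ T⁴, so T₂/T₁ = (P₂/P₁)^(1/4) = (0.139)^(1/4) = 0.610596.
T₂ = 489.1 × 0.610596 = 298.6 K.

T₂ ≈ 298.6 K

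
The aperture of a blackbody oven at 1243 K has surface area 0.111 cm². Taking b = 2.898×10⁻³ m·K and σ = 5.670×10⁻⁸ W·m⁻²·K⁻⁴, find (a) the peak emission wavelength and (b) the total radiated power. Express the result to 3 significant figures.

λ_max ≈ 2.33 μm; P ≈ 1.50 W

(a) λ_max = b/T = 2.898×10⁻³/1243 = 2.331×10⁻⁶ m = 2.33 μm.
Area A = 0.111 cm² = 1.11×10⁻⁵ m².
(b) P = σAT⁴ = 5.670×10⁻⁸×1.11×10⁻⁵×(1243)⁴ = 1.50 W.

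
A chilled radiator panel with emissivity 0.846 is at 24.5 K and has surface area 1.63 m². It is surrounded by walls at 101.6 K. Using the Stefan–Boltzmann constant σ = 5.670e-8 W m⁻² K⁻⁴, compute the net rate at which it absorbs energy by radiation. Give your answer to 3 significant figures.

Area A = 1.63 m².
Net radiated power P_net = εσA(T⁴ − T₀⁴) = 0.846×5.670×10⁻⁸×1.63×(24.5⁴ − 101.6⁴).
T⁴ − T₀⁴ = 3.60300×10⁵ − 1.06555×10⁸ = -1.06195×10⁸ K⁴, so P_net = -8.30 W — negative, meaning a net gain of 8.30 W.

Net gain ≈ 8.30 W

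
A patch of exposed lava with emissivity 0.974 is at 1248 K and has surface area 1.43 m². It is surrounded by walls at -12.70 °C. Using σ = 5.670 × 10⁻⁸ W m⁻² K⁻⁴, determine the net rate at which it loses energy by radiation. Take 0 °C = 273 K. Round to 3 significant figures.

Surroundings: T = -12.70 °C + 273 = 260.30 K.
Area A = 1.43 m².
Net radiated power P_net = εσA(T⁴ − T₀⁴) = 0.974×5.670×10⁻⁸×1.43×(1248⁴ − 260.30⁴).
T⁴ − T₀⁴ = 2.42582×10¹² − 4.59089×10⁹ = 2.42123×10¹² K⁴, so P_net = 1.91×10⁵ W.

Net loss ≈ 1.91×10⁵ W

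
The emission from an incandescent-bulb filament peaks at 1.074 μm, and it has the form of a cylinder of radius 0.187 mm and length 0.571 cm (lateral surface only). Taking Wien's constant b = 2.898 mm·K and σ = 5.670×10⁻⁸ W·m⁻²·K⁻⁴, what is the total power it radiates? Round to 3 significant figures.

Wien's law: T = b/λ_max = 2.898×10⁻³/1.074×10⁻⁶ = 2698.32 K.
Lateral area A = 2πrL = 2π×1.87×10⁻⁴×5.71×10⁻³ = 6.70900×10⁻⁶ m².
Then P = σAT⁴ = 5.670×10⁻⁸×6.70900×10⁻⁶×(2698.32)⁴ = 20.2 W.

P ≈ 20.2 W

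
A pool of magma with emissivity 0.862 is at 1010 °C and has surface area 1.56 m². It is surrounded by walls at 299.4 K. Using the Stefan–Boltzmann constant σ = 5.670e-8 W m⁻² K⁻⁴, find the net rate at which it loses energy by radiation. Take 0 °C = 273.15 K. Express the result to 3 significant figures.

Net loss ≈ 2.06×10⁵ W

T = 1010 °C + 273.15 = 1283.15 K.
Area A = 1.56 m².
Net radiated power P_net = εσA(T⁴ − T₀⁴) = 0.862×5.670×10⁻⁸×1.56×(1283.15⁴ − 299.4⁴).
T⁴ − T₀⁴ = 2.71088×10¹² − 8.03539×10⁹ = 2.70284×10¹² K⁴, so P_net = 2.06×10⁵ W.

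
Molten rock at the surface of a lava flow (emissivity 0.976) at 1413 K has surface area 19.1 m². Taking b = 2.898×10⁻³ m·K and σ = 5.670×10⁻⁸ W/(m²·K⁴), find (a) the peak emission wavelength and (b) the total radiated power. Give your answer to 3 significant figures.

(a) λ_max = b/T = 2.898×10⁻³/1413 = 2.051×10⁻⁶ m = 2.05×10³ nm.
Area A = 19.1 m².
(b) P = εσAT⁴ = 0.976×5.670×10⁻⁸×19.1×(1413)⁴ = 4.21×10⁶ W.

λ_max ≈ 2.05×10³ nm; P ≈ 4.21×10⁶ W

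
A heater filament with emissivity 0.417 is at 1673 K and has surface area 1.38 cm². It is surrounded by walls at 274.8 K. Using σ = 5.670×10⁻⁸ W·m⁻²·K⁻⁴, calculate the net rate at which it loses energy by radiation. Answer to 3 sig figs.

Net loss ≈ 25.5 W

Area A = 1.38 cm² = 1.38×10⁻⁴ m².
Net radiated power P_net = εσA(T⁴ − T₀⁴) = 0.417×5.670×10⁻⁸×1.38×10⁻⁴×(1673⁴ − 274.8⁴).
T⁴ − T₀⁴ = 7.83400×10¹² − 5.70252×10⁹ = 7.82830×10¹² K⁴, so P_net = 25.5 W.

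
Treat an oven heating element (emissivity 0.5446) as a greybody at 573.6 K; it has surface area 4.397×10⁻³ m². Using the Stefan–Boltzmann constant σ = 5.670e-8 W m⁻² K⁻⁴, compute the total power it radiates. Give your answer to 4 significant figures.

P ≈ 14.70 W

Area A = 4.397×10⁻³ m².
P = εσAT⁴ = 0.5446 × 5.670×10⁻⁸ × 4.397×10⁻³ × (573.6)⁴ = 14.70 W.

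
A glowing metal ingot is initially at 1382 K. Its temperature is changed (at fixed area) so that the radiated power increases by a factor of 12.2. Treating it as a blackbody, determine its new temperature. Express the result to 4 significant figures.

T₂ ≈ 2583 K

P ∝ T⁴, so T₂/T₁ = (P₂/P₁)^(1/4) = (12.2)^(1/4) = 1.86892.
T₂ = 1382 × 1.86892 = 2583 K.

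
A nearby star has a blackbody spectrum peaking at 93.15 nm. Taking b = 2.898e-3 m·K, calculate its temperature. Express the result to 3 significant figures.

T ≈ 3.11×10⁴ K

Wien's law gives T = b/λ_max = (2.898×10⁻³ m·K)/(9.315×10⁻⁸ m) = 3.11×10⁴ K.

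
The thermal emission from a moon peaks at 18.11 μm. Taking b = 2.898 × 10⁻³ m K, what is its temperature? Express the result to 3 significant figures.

Wien's law gives T = b/λ_max = (2.898×10⁻³ m·K)/(1.811×10⁻⁵ m) = 160 K.

T ≈ 160 K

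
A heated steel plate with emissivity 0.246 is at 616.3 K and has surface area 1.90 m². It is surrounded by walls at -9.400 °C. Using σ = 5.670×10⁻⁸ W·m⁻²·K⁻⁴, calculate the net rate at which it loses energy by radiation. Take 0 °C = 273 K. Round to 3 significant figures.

Net loss ≈ 3.70×10³ W

Surroundings: T = -9.400 °C + 273 = 263.600 K.
Area A = 1.90 m².
Net radiated power P_net = εσA(T⁴ − T₀⁴) = 0.246×5.670×10⁻⁸×1.90×(616.3⁴ − 263.600⁴).
T⁴ − T₀⁴ = 1.44268×10¹¹ − 4.82816×10⁹ = 1.39440×10¹¹ K⁴, so P_net = 3.70×10³ W.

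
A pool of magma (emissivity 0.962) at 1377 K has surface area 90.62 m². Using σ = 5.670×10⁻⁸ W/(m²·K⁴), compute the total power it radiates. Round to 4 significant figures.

P ≈ 1.777×10⁷ W

Area A = 90.62 m².
P = εσAT⁴ = 0.962 × 5.670×10⁻⁸ × 90.62 × (1377)⁴ = 1.777×10⁷ W.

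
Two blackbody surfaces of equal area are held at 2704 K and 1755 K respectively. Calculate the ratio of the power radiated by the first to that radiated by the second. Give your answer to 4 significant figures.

P₁/P₂ ≈ 5.635

With equal areas, P₁/P₂ = (T₁/T₂)⁴ = (2704/1755)⁴ = 5.635.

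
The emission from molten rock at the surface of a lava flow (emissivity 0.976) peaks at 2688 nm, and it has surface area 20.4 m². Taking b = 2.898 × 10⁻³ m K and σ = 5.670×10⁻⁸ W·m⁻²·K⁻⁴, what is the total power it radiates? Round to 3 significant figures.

Wien's law: T = b/λ_max = 2.898×10⁻³/2.688×10⁻⁶ = 1078.12 K.
Area A = 20.4 m².
Then P = εσAT⁴ = 0.976×5.670×10⁻⁸×20.4×(1078.12)⁴ = 1.53×10⁶ W.

P ≈ 1.53×10⁶ W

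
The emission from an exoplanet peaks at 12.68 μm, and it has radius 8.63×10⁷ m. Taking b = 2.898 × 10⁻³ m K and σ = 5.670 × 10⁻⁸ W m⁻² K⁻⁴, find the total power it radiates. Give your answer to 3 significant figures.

Wien's law: T = b/λ_max = 2.898×10⁻³/1.268×10⁻⁵ = 228.549 K.
Surface area A = 4πR² = 4π(8.63×10⁷ m)² = 9.35904×10¹⁶ m².
Then P = σAT⁴ = 5.670×10⁻⁸×9.35904×10¹⁶×(228.549)⁴ = 1.45×10¹⁹ W.

P ≈ 1.45×10¹⁹ W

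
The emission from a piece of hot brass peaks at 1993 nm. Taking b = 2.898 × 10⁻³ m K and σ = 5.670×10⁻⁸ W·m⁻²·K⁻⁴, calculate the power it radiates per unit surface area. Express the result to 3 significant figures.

Wien's law: T = b/λ_max = 2.898×10⁻³/1.993×10⁻⁶ = 1454.09 K.
Then I = σT⁴ = 5.670×10⁻⁸×(1454.09)⁴ = 2.53×10⁵ W/m².

I ≈ 2.53×10⁵ W/m²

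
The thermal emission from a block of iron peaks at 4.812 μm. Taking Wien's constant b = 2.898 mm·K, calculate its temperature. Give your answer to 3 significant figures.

Wien's law gives T = b/λ_max = (2.898×10⁻³ m·K)/(4.812×10⁻⁶ m) = 602 K.

T ≈ 602 K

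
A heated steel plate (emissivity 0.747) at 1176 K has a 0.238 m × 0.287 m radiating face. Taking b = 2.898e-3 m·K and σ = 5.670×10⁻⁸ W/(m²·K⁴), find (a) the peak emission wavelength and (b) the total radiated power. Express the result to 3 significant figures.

λ_max ≈ 2.46×10³ nm; P ≈ 5.53×10³ W

(a) λ_max = b/T = 2.898×10⁻³/1176 = 2.464×10⁻⁶ m = 2.46×10³ nm.
Area A = 0.238 × 0.287 = 0.068306 m².
(b) P = εσAT⁴ = 0.747×5.670×10⁻⁸×0.068306×(1176)⁴ = 5.53×10³ W.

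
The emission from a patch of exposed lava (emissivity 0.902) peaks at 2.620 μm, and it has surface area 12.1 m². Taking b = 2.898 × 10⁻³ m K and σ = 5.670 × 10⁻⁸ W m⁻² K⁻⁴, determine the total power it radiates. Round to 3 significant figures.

Wien's law: T = b/λ_max = 2.898×10⁻³/2.620×10⁻⁶ = 1106.11 K.
Area A = 12.1 m².
Then P = εσAT⁴ = 0.902×5.670×10⁻⁸×12.1×(1106.11)⁴ = 9.26×10⁵ W.

P ≈ 9.26×10⁵ W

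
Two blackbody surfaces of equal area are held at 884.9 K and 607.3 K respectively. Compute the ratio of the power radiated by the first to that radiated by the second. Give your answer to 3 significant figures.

With equal areas, P₁/P₂ = (T₁/T₂)⁴ = (884.9/607.3)⁴ = 4.51.

P₁/P₂ ≈ 4.51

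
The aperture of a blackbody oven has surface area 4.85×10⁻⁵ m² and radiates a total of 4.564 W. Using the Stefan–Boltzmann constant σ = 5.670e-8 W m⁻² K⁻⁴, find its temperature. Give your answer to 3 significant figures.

T ≈ 1.14×10³ K

Area A = 4.85×10⁻⁵ m².
P = σAT⁴ ⇒ T = (P/(σA))^(1/4) = (4.564/(5.670×10⁻⁸×4.85×10⁻⁵))^(1/4) = 1.14×10³ K.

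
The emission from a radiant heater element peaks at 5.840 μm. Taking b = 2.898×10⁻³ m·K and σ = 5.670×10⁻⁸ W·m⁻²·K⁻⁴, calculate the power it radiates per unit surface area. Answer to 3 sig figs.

Wien's law: T = b/λ_max = 2.898×10⁻³/5.840×10⁻⁶ = 496.233 K.
Then I = σT⁴ = 5.670×10⁻⁸×(496.233)⁴ = 3.44×10³ W/m².

I ≈ 3.44×10³ W/m²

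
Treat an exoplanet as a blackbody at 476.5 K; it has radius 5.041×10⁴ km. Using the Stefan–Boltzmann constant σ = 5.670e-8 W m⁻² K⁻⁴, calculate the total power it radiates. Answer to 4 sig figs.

P ≈ 9.334×10¹⁹ W

Surface area A = 4πR² = 4π(5.041×10⁷ m)² = 3.19333×10¹⁶ m².
P = σAT⁴ = 5.670×10⁻⁸ × 3.19333×10¹⁶ × (476.5)⁴ = 9.334×10¹⁹ W.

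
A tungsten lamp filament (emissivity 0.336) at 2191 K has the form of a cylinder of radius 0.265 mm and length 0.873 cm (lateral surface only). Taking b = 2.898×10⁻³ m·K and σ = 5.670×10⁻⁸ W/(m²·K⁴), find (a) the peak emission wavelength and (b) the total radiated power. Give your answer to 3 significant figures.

(a) λ_max = b/T = 2.898×10⁻³/2191 = 1.323×10⁻⁶ m = 1.32 μm.
Lateral area A = 2πrL = 2π×2.65×10⁻⁴×8.73×10⁻³ = 1.45358×10⁻⁵ m².
(b) P = εσAT⁴ = 0.336×5.670×10⁻⁸×1.45358×10⁻⁵×(2191)⁴ = 6.38 W.

λ_max ≈ 1.32 μm; P ≈ 6.38 W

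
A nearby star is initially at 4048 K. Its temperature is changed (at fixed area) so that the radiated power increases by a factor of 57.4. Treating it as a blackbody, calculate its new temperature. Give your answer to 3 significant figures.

P ∝ T⁴, so T₂/T₁ = (P₂/P₁)^(1/4) = (57.4)^(1/4) = 2.75250.
T₂ = 4048 × 2.75250 = 1.11×10⁴ K.

T₂ ≈ 1.11×10⁴ K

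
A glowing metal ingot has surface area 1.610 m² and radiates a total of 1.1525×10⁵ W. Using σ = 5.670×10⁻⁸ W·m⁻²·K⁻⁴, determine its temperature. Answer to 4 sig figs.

T ≈ 1060 K

Area A = 1.610 m².
P = σAT⁴ ⇒ T = (P/(σA))^(1/4) = (1.1525×10⁵/(5.670×10⁻⁸×1.610))^(1/4) = 1060 K.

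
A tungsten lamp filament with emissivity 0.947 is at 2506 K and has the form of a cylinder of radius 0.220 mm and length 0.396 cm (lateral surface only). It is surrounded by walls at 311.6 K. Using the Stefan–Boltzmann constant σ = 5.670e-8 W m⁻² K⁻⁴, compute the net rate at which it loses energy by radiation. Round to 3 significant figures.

Net loss ≈ 11.6 W

Lateral area A = 2πrL = 2π×2.20×10⁻⁴×3.96×10⁻³ = 5.47391×10⁻⁶ m².
Net radiated power P_net = εσA(T⁴ − T₀⁴) = 0.947×5.670×10⁻⁸×5.47391×10⁻⁶×(2506⁴ − 311.6⁴).
T⁴ − T₀⁴ = 3.94389×10¹³ − 9.42735×10⁹ = 3.94295×10¹³ K⁴, so P_net = 11.6 W.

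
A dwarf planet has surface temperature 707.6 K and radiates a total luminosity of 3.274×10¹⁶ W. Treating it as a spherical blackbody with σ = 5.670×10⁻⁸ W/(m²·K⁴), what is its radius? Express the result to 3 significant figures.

R ≈ 4.28×10⁵ m

L = 4πR²σT⁴ ⇒ R = √(L/(4πσT⁴)).
σT⁴ = 14214.6 W/m², so R = √(3.274×10¹⁶/(4π×14214.6)) = 4.28×10⁵ m.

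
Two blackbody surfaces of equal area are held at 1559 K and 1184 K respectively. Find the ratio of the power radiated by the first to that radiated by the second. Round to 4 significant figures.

P₁/P₂ ≈ 3.006

With equal areas, P₁/P₂ = (T₁/T₂)⁴ = (1559/1184)⁴ = 3.006.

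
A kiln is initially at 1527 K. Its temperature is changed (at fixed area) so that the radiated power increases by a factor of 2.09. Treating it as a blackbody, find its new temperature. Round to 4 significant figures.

T₂ ≈ 1836 K

P ∝ T⁴, so T₂/T₁ = (P₂/P₁)^(1/4) = (2.09)^(1/4) = 1.20237.
T₂ = 1527 × 1.20237 = 1836 K.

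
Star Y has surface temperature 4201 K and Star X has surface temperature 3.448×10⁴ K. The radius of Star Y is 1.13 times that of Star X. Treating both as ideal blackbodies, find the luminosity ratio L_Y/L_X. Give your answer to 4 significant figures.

L ∝ R²T⁴, so L_Y/L_X = (R_Y/R_X)²(T_Y/T_X)⁴ = (1.13)² × (4201/3.448×10⁴)⁴ = 1.2769 × 2.20365×10⁻⁴ = 2.814×10⁻⁴.

L_Y/L_X ≈ 2.814×10⁻⁴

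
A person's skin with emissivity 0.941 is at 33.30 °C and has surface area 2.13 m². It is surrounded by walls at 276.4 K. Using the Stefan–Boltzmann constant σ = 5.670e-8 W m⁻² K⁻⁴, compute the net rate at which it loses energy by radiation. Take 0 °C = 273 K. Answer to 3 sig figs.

T = 33.30 °C + 273 = 306.30 K.
Area A = 2.13 m².
Net radiated power P_net = εσA(T⁴ − T₀⁴) = 0.941×5.670×10⁻⁸×2.13×(306.30⁴ − 276.4⁴).
T⁴ − T₀⁴ = 8.80213×10⁹ − 5.83650×10⁹ = 2.96563×10⁹ K⁴, so P_net = 337 W.

Net loss ≈ 337 W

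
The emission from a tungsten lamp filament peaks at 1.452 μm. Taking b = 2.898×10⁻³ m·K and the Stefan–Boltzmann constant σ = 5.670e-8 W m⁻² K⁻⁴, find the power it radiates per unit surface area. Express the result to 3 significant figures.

Wien's law: T = b/λ_max = 2.898×10⁻³/1.452×10⁻⁶ = 1995.87 K.
Then I = σT⁴ = 5.670×10⁻⁸×(1995.87)⁴ = 9.00×10⁵ W/m².

I ≈ 9.00×10⁵ W/m²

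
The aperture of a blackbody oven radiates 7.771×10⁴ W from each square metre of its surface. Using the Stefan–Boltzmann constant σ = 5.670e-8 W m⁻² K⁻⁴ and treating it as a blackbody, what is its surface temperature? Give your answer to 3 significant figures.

T ≈ 1.08×10³ K

I = σT⁴, so T = (I/σ)^(1/4) = (7.771×10⁴/(5.670×10⁻⁸))^(1/4) = 1.08×10³ K.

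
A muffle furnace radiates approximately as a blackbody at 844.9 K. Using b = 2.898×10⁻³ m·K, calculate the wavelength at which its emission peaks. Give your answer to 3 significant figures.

λ_max ≈ 3.43 μm

Wien's displacement law: λ_max = b/T = (2.898×10⁻³ m·K)/(844.9 K) = 3.430×10⁻⁶ m.
That is 3.43 μm, in the infrared range.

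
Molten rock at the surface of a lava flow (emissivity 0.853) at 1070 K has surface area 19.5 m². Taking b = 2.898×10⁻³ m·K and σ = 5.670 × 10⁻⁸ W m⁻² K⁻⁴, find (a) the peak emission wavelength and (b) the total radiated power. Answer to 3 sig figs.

(a) λ_max = b/T = 2.898×10⁻³/1070 = 2.708×10⁻⁶ m = 2.71×10³ nm.
Area A = 19.5 m².
(b) P = εσAT⁴ = 0.853×5.670×10⁻⁸×19.5×(1070)⁴ = 1.24×10⁶ W.

λ_max ≈ 2.71×10³ nm; P ≈ 1.24×10⁶ W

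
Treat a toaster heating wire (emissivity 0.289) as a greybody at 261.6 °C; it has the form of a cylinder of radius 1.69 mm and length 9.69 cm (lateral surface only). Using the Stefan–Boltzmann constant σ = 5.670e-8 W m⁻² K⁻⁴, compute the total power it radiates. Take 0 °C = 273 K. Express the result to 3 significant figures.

P ≈ 1.38 W

T = 261.6 °C + 273 = 534.6 K.
Lateral area A = 2πrL = 2π×1.69×10⁻³×0.0969 = 1.02894×10⁻³ m².
P = εσAT⁴ = 0.289 × 5.670×10⁻⁸ × 1.02894×10⁻³ × (534.6)⁴ = 1.38 W.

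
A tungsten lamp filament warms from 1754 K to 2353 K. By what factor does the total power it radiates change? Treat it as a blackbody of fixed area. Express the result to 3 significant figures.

P₂/P₁ ≈ 3.24

P ∝ T⁴, so P₂/P₁ = (T₂/T₁)⁴ = (2353/1754)⁴ = (1.34151)⁴ = 3.24.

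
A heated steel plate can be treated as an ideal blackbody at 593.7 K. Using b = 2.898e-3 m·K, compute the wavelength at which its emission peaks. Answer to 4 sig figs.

Wien's displacement law: λ_max = b/T = (2.898×10⁻³ m·K)/(593.7 K) = 4.8813×10⁻⁶ m.
That is 4.881 μm, in the infrared range.

λ_max ≈ 4.881 μm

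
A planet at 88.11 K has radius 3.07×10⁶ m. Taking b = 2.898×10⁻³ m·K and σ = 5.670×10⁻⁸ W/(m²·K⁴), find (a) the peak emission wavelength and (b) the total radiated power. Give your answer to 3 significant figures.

λ_max ≈ 32.9 μm; P ≈ 4.05×10¹⁴ W

(a) λ_max = b/T = 2.898×10⁻³/88.11 = 3.289×10⁻⁵ m = 32.9 μm.
Surface area A = 4πR² = 4π(3.07×10⁶ m)² = 1.18437×10¹⁴ m².
(b) P = σAT⁴ = 5.670×10⁻⁸×1.18437×10¹⁴×(88.11)⁴ = 4.05×10¹⁴ W.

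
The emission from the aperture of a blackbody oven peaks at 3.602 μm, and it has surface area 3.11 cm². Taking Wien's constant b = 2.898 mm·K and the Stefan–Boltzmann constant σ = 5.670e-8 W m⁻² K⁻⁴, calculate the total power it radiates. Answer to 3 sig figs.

Wien's law: T = b/λ_max = 2.898×10⁻³/3.602×10⁻⁶ = 804.553 K.
Area A = 3.11 cm² = 3.11×10⁻⁴ m².
Then P = σAT⁴ = 5.670×10⁻⁸×3.11×10⁻⁴×(804.553)⁴ = 7.39 W.

P ≈ 7.39 W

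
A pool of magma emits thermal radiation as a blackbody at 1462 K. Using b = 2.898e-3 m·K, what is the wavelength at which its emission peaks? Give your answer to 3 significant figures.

Wien's displacement law: λ_max = b/T = (2.898×10⁻³ m·K)/(1462 K) = 1.982×10⁻⁶ m.
That is 1.98 μm, in the infrared range.

λ_max ≈ 1.98 μm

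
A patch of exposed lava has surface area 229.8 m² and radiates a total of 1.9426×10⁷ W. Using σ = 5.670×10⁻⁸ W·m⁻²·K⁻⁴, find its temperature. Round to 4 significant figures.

T ≈ 1105 K

Area A = 229.8 m².
P = σAT⁴ ⇒ T = (P/(σA))^(1/4) = (1.9426×10⁷/(5.670×10⁻⁸×229.8))^(1/4) = 1105 K.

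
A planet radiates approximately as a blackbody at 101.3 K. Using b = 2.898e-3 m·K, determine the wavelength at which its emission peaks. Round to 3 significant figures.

λ_max ≈ 28.6 μm

Wien's displacement law: λ_max = b/T = (2.898×10⁻³ m·K)/(101.3 K) = 2.861×10⁻⁵ m.
That is 28.6 μm, in the infrared range.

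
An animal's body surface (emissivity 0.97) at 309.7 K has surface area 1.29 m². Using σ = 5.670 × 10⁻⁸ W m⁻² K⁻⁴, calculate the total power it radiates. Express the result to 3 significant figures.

P ≈ 653 W

Area A = 1.29 m².
P = εσAT⁴ = 0.97 × 5.670×10⁻⁸ × 1.29 × (309.7)⁴ = 653 W.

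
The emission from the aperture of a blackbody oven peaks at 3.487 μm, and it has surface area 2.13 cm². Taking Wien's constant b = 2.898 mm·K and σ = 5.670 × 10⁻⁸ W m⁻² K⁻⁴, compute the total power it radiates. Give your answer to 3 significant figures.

Wien's law: T = b/λ_max = 2.898×10⁻³/3.487×10⁻⁶ = 831.087 K.
Area A = 2.13 cm² = 2.13×10⁻⁴ m².
Then P = σAT⁴ = 5.670×10⁻⁸×2.13×10⁻⁴×(831.087)⁴ = 5.76 W.

P ≈ 5.76 W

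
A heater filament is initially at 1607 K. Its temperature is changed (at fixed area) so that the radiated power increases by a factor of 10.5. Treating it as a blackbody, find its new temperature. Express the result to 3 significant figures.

T₂ ≈ 2.89×10³ K

P ∝ T⁴, so T₂/T₁ = (P₂/P₁)^(1/4) = (10.5)^(1/4) = 1.80010.
T₂ = 1607 × 1.80010 = 2.89×10³ K.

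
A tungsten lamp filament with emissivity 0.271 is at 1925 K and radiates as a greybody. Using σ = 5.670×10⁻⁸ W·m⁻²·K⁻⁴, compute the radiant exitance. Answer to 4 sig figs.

I ≈ 2.110×10⁵ W/m²

Stefan–Boltzmann: I = εσT⁴ = 0.271 × 5.670×10⁻⁸ × (1925)⁴ = 2.110×10⁵ W/m².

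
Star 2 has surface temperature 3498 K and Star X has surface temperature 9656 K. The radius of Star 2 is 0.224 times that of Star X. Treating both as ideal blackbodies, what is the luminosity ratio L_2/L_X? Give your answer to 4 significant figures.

L ∝ R²T⁴, so L_2/L_X = (R_2/R_X)²(T_2/T_X)⁴ = (0.224)² × (3498/9656)⁴ = 0.050176 × 0.0172223 = 8.641×10⁻⁴.

L_2/L_X ≈ 8.641×10⁻⁴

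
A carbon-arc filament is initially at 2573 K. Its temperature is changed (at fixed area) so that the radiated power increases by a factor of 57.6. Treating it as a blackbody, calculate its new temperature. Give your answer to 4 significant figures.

P ∝ T⁴, so T₂/T₁ = (P₂/P₁)^(1/4) = (57.6)^(1/4) = 2.75490.
T₂ = 2573 × 2.75490 = 7088 K.

T₂ ≈ 7088 K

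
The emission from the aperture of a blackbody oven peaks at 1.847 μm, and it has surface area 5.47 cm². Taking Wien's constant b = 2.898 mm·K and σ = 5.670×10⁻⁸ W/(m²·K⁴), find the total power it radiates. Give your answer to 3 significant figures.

Wien's law: T = b/λ_max = 2.898×10⁻³/1.847×10⁻⁶ = 1569.03 K.
Area A = 5.47 cm² = 5.47×10⁻⁴ m².
Then P = σAT⁴ = 5.670×10⁻⁸×5.47×10⁻⁴×(1569.03)⁴ = 188 W.

P ≈ 188 W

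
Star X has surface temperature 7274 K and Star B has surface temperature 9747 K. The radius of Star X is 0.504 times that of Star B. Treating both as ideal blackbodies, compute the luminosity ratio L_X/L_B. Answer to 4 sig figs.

L_X/L_B ≈ 0.07879

L ∝ R²T⁴, so L_X/L_B = (R_X/R_B)²(T_X/T_B)⁴ = (0.504)² × (7274/9747)⁴ = 0.254016 × 0.310177 = 0.07879.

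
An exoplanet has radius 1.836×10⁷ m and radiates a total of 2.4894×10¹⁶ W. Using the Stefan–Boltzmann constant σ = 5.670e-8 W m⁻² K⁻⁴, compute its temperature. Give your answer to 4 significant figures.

Surface area A = 4πR² = 4π(1.836×10⁷ m)² = 4.23599×10¹⁵ m².
P = σAT⁴ ⇒ T = (P/(σA))^(1/4) = (2.4894×10¹⁶/(5.670×10⁻⁸×4.23599×10¹⁵))^(1/4) = 100.9 K.

T ≈ 100.9 K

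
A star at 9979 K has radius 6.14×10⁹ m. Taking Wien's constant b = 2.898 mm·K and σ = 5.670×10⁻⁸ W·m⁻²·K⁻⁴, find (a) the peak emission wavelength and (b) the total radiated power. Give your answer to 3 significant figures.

λ_max ≈ 290 nm; P ≈ 2.66×10²⁹ W

(a) λ_max = b/T = 2.898×10⁻³/9979 = 2.904×10⁻⁷ m = 290 nm.
Surface area A = 4πR² = 4π(6.14×10⁹ m)² = 4.73747×10²⁰ m².
(b) P = σAT⁴ = 5.670×10⁻⁸×4.73747×10²⁰×(9979)⁴ = 2.66×10²⁹ W.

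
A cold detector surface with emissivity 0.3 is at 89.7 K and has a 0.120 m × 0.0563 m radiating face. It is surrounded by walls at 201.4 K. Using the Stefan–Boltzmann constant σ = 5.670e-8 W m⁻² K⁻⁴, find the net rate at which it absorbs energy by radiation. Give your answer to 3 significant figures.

Area A = 0.120 × 0.0563 = 6.756×10⁻³ m².
Net radiated power P_net = εσA(T⁴ − T₀⁴) = 0.3×5.670×10⁻⁸×6.756×10⁻³×(89.7⁴ − 201.4⁴).
T⁴ − T₀⁴ = 6.47396×10⁷ − 1.64527×10⁹ = -1.58053×10⁹ K⁴, so P_net = -0.182 W — negative, meaning a net gain of 0.182 W.

Net gain ≈ 0.182 W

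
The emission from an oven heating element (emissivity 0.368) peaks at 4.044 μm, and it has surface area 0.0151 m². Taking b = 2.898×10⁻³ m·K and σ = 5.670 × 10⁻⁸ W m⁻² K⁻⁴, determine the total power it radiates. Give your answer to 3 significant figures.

Wien's law: T = b/λ_max = 2.898×10⁻³/4.044×10⁻⁶ = 716.617 K.
Area A = 0.0151 m².
Then P = εσAT⁴ = 0.368×5.670×10⁻⁸×0.0151×(716.617)⁴ = 83.1 W.

P ≈ 83.1 W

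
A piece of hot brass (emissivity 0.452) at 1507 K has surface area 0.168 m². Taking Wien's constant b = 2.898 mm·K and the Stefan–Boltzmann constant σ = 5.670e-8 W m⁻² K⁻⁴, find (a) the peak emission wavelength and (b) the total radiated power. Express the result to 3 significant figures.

λ_max ≈ 1.92 μm; P ≈ 2.22×10⁴ W

(a) λ_max = b/T = 2.898×10⁻³/1507 = 1.923×10⁻⁶ m = 1.92 μm.
Area A = 0.168 m².
(b) P = εσAT⁴ = 0.452×5.670×10⁻⁸×0.168×(1507)⁴ = 2.22×10⁴ W.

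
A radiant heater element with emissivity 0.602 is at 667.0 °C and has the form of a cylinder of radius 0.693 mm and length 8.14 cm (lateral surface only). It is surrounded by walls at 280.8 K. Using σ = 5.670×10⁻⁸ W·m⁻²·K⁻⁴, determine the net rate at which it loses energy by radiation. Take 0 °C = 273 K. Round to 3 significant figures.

T = 667.0 °C + 273 = 940.0 K.
Lateral area A = 2πrL = 2π×6.93×10⁻⁴×0.0814 = 3.54436×10⁻⁴ m².
Net radiated power P_net = εσA(T⁴ − T₀⁴) = 0.602×5.670×10⁻⁸×3.54436×10⁻⁴×(940.0⁴ − 280.8⁴).
T⁴ − T₀⁴ = 7.80749×10¹¹ − 6.21711×10⁹ = 7.74532×10¹¹ K⁴, so P_net = 9.37 W.

Net loss ≈ 9.37 W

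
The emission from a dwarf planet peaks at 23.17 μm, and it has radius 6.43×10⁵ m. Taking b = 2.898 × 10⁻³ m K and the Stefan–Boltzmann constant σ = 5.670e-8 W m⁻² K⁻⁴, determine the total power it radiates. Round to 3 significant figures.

P ≈ 7.21×10¹³ W

Wien's law: T = b/λ_max = 2.898×10⁻³/2.317×10⁻⁵ = 125.076 K.
Surface area A = 4πR² = 4π(6.43×10⁵ m)² = 5.19555×10¹² m².
Then P = σAT⁴ = 5.670×10⁻⁸×5.19555×10¹²×(125.076)⁴ = 7.21×10¹³ W.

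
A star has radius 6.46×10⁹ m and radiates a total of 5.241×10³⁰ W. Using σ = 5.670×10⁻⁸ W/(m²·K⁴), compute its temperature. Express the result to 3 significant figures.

Surface area A = 4πR² = 4π(6.46×10⁹ m)² = 5.24415×10²⁰ m².
P = σAT⁴ ⇒ T = (P/(σA))^(1/4) = (5.241×10³⁰/(5.670×10⁻⁸×5.24415×10²⁰))^(1/4) = 2.05×10⁴ K.

T ≈ 2.05×10⁴ K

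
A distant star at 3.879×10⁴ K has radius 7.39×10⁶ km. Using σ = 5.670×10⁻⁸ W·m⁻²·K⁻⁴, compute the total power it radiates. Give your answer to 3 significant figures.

Surface area A = 4πR² = 4π(7.39×10⁹ m)² = 6.86276×10²⁰ m².
P = σAT⁴ = 5.670×10⁻⁸ × 6.86276×10²⁰ × (3.879×10⁴)⁴ = 8.81×10³¹ W.

P ≈ 8.81×10³¹ W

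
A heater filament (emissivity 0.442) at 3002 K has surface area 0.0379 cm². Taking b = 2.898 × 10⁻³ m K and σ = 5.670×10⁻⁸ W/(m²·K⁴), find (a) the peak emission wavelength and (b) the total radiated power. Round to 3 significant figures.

(a) λ_max = b/T = 2.898×10⁻³/3002 = 9.654×10⁻⁷ m = 965 nm.
Area A = 0.0379 cm² = 3.79×10⁻⁶ m².
(b) P = εσAT⁴ = 0.442×5.670×10⁻⁸×3.79×10⁻⁶×(3002)⁴ = 7.71 W.

λ_max ≈ 965 nm; P ≈ 7.71 W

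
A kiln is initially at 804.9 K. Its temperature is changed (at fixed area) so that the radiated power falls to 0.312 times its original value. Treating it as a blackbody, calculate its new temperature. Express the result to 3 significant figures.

T₂ ≈ 602 K

P ∝ T⁴, so T₂/T₁ = (P₂/P₁)^(1/4) = (0.312)^(1/4) = 0.747375.
T₂ = 804.9 × 0.747375 = 602 K.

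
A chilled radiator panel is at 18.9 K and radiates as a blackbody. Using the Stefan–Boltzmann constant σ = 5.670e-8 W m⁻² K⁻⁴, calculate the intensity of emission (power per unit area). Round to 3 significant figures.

I ≈ 7.23×10⁻³ W/m²

Stefan–Boltzmann: I = σT⁴ = 5.670×10⁻⁸ × (18.9)⁴ = 7.23×10⁻³ W/m².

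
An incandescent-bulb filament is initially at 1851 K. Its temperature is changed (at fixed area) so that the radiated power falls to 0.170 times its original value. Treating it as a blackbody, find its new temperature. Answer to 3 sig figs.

P ∝ T⁴, so T₂/T₁ = (P₂/P₁)^(1/4) = (0.170)^(1/4) = 0.642114.
T₂ = 1851 × 0.642114 = 1.19×10³ K.

T₂ ≈ 1.19×10³ K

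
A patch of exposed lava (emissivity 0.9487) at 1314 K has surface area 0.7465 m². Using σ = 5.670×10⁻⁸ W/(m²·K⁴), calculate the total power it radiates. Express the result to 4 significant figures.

Area A = 0.7465 m².
P = εσAT⁴ = 0.9487 × 5.670×10⁻⁸ × 0.7465 × (1314)⁴ = 1.197×10⁵ W.

P ≈ 1.197×10⁵ W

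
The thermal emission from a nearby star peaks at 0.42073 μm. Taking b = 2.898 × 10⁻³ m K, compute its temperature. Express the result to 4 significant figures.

Wien's law gives T = b/λ_max = (2.898×10⁻³ m·K)/(4.2073×10⁻⁷ m) = 6888 K.

T ≈ 6888 K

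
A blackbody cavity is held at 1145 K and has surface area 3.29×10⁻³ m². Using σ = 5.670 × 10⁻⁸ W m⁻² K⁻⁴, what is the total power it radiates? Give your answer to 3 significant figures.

Area A = 3.29×10⁻³ m².
P = σAT⁴ = 5.670×10⁻⁸ × 3.29×10⁻³ × (1145)⁴ = 321 W.

P ≈ 321 W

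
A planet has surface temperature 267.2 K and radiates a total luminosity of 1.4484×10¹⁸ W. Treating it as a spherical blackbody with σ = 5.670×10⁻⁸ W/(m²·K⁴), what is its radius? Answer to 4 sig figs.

L = 4πR²σT⁴ ⇒ R = √(L/(4πσT⁴)).
σT⁴ = 289.021 W/m², so R = √(1.4484×10¹⁸/(4π×289.021)) = 1.997×10⁷ m.

R ≈ 1.997×10⁷ m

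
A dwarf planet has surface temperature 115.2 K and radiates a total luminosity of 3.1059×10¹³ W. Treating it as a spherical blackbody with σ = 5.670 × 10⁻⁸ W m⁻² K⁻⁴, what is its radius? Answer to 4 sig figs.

L = 4πR²σT⁴ ⇒ R = √(L/(4πσT⁴)).
σT⁴ = 9.98603 W/m², so R = √(3.1059×10¹³/(4π×9.98603)) = 4.975×10⁵ m.

R ≈ 4.975×10⁵ m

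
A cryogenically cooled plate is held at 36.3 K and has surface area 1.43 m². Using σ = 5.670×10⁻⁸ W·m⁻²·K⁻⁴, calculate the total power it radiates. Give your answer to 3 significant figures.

Area A = 1.43 m².
P = σAT⁴ = 5.670×10⁻⁸ × 1.43 × (36.3)⁴ = 0.141 W.

P ≈ 0.141 W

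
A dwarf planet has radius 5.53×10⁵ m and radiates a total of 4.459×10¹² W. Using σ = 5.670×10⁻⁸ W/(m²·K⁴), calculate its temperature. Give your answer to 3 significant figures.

T ≈ 67.3 K

Surface area A = 4πR² = 4π(5.53×10⁵ m)² = 3.84291×10¹² m².
P = σAT⁴ ⇒ T = (P/(σA))^(1/4) = (4.459×10¹²/(5.670×10⁻⁸×3.84291×10¹²))^(1/4) = 67.3 K.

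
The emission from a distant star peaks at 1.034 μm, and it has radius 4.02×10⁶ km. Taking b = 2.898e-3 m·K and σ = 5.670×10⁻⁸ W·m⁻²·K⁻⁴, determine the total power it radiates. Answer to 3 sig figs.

P ≈ 7.10×10²⁶ W

Wien's law: T = b/λ_max = 2.898×10⁻³/1.034×10⁻⁶ = 2802.71 K.
Surface area A = 4πR² = 4π(4.02×10⁹ m)² = 2.03078×10²⁰ m².
Then P = σAT⁴ = 5.670×10⁻⁸×2.03078×10²⁰×(2802.71)⁴ = 7.10×10²⁶ W.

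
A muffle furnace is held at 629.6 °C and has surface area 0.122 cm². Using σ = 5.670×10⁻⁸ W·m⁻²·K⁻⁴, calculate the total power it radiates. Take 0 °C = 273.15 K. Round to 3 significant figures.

T = 629.6 °C + 273.15 = 902.75 K.
Area A = 0.122 cm² = 1.22×10⁻⁵ m².
P = σAT⁴ = 5.670×10⁻⁸ × 1.22×10⁻⁵ × (902.75)⁴ = 0.459 W.

P ≈ 0.459 W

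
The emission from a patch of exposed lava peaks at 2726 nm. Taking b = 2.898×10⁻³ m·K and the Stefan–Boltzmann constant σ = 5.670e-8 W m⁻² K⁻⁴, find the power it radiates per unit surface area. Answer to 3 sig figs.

Wien's law: T = b/λ_max = 2.898×10⁻³/2.726×10⁻⁶ = 1063.10 K.
Then I = σT⁴ = 5.670×10⁻⁸×(1063.10)⁴ = 7.24×10⁴ W/m².

I ≈ 7.24×10⁴ W/m²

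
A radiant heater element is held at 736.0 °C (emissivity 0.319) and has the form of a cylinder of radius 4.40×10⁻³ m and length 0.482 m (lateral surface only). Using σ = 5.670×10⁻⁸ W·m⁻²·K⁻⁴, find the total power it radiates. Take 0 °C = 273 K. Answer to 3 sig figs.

T = 736.0 °C + 273 = 1009.0 K.
Lateral area A = 2πrL = 2π×4.40×10⁻³×0.482 = 0.0133254 m².
P = εσAT⁴ = 0.319 × 5.670×10⁻⁸ × 0.0133254 × (1009.0)⁴ = 250 W.

P ≈ 250 W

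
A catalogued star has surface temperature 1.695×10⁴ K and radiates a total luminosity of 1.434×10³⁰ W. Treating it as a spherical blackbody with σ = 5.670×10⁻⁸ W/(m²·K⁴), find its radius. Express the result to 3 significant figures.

R ≈ 4.94×10⁹ m

L = 4πR²σT⁴ ⇒ R = √(L/(4πσT⁴)).
σT⁴ = 4.68017×10⁹ W/m², so R = √(1.434×10³⁰/(4π×4.68017×10⁹)) = 4.94×10⁹ m.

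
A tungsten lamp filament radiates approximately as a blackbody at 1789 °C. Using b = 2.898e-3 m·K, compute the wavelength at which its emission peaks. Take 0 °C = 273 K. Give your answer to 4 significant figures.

λ_max ≈ 1405 nm

T = 1789 °C + 273 = 2062 K.
Wien's displacement law: λ_max = b/T = (2.898×10⁻³ m·K)/(2062 K) = 1.4054×10⁻⁶ m.
That is 1405 nm, in the infrared range.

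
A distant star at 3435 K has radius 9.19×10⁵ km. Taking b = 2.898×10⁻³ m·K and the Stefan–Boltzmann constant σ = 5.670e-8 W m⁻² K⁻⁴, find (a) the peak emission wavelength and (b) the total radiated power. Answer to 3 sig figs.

λ_max ≈ 844 nm; P ≈ 8.38×10²⁵ W

(a) λ_max = b/T = 2.898×10⁻³/3435 = 8.437×10⁻⁷ m = 844 nm.
Surface area A = 4πR² = 4π(9.19×10⁸ m)² = 1.06131×10¹⁹ m².
(b) P = σAT⁴ = 5.670×10⁻⁸×1.06131×10¹⁹×(3435)⁴ = 8.38×10²⁵ W.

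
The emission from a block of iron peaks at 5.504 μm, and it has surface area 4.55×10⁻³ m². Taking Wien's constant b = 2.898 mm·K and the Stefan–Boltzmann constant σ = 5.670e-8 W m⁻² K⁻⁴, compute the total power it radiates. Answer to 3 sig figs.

Wien's law: T = b/λ_max = 2.898×10⁻³/5.504×10⁻⁶ = 526.526 K.
Area A = 4.55×10⁻³ m².
Then P = σAT⁴ = 5.670×10⁻⁸×4.55×10⁻³×(526.526)⁴ = 19.8 W.

P ≈ 19.8 W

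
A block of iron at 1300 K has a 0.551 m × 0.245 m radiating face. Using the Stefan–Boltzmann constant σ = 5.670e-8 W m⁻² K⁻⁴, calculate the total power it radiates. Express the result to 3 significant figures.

P ≈ 2.19×10⁴ W

Area A = 0.551 × 0.245 = 0.134995 m².
P = σAT⁴ = 5.670×10⁻⁸ × 0.134995 × (1300)⁴ = 2.19×10⁴ W.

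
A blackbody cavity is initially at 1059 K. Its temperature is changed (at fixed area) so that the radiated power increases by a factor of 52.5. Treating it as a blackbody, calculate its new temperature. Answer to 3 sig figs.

T₂ ≈ 2.85×10³ K

P ∝ T⁴, so T₂/T₁ = (P₂/P₁)^(1/4) = (52.5)^(1/4) = 2.69178.
T₂ = 1059 × 2.69178 = 2.85×10³ K.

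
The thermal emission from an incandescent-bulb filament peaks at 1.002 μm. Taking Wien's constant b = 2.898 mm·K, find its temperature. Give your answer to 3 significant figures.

Wien's law gives T = b/λ_max = (2.898×10⁻³ m·K)/(1.002×10⁻⁶ m) = 2.89×10³ K.

T ≈ 2.89×10³ K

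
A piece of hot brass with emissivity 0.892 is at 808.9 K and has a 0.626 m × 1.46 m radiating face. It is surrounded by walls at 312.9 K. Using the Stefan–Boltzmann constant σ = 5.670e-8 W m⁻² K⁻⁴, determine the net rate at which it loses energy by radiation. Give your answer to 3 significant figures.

Area A = 0.626 × 1.46 = 0.91396 m².
Net radiated power P_net = εσA(T⁴ − T₀⁴) = 0.892×5.670×10⁻⁸×0.91396×(808.9⁴ − 312.9⁴).
T⁴ − T₀⁴ = 4.28134×10¹¹ − 9.58567×10⁹ = 4.18548×10¹¹ K⁴, so P_net = 1.93×10⁴ W.

Net loss ≈ 1.93×10⁴ W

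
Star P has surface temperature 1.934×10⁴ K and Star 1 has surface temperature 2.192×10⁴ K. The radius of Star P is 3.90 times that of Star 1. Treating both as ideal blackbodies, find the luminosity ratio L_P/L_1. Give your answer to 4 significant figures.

L_P/L_1 ≈ 9.217

L ∝ R²T⁴, so L_P/L_1 = (R_P/R_1)²(T_P/T_1)⁴ = (3.90)² × (1.934×10⁴/2.192×10⁴)⁴ = 15.21 × 0.605988 = 9.217.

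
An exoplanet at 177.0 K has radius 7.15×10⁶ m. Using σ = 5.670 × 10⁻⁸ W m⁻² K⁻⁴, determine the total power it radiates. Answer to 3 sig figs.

P ≈ 3.58×10¹⁶ W

Surface area A = 4πR² = 4π(7.15×10⁶ m)² = 6.42424×10¹⁴ m².
P = σAT⁴ = 5.670×10⁻⁸ × 6.42424×10¹⁴ × (177.0)⁴ = 3.58×10¹⁶ W.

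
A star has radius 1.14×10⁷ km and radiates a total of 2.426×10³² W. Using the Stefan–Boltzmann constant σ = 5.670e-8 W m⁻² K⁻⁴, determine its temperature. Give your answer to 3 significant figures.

Surface area A = 4πR² = 4π(1.14×10¹⁰ m)² = 1.63313×10²¹ m².
P = σAT⁴ ⇒ T = (P/(σA))^(1/4) = (2.426×10³²/(5.670×10⁻⁸×1.63313×10²¹))^(1/4) = 4.02×10⁴ K.

T ≈ 4.02×10⁴ K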